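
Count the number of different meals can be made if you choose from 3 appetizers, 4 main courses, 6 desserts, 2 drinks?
144

Solution: By the multiplication principle: 3 × 4 × 6 × 2 = 144.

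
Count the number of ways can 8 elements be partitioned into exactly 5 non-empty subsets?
1,050
This equals S(8,5), the Stirling number of the 2nd kind.
Using the Stirling recurrence: S(n,k) = k·S(n-1,k) + S(n-1,k-1)
S(8,5) = 5·S(7,5) + S(7,4)
         = 5·140 + 350
         = 700 + 350
         = 1,050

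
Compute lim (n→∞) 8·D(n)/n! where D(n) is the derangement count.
8/e
D(n)/n! → 1/e, so 8·D(n)/n! → 8/e.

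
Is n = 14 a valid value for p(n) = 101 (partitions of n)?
No

Explanation: Pentagonal recurrence p(n) = p(n−1) + p(n−2) − p(n−5) − p(n−7) + …: p(14) = p(13) + p(12) − p(9) − p(7) + p(2) = 101 + 77 − 30 − 15 + 2 = 135, which does not equal 101.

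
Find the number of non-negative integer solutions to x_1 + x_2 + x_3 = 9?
55

Working:
C(9+3-1, 3-1) = 55.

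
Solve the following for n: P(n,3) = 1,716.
13

Working:
P(n,3) = n(n−1)(n−2) is increasing in n; n(n−1)(n−2) ≈ (n−1)^3 = 1,716 gives n ≈ 13.0. Check: P(11,3) = 990, P(12,3) = 1,320, P(13,3) = 1,716 ✓. So n = 13.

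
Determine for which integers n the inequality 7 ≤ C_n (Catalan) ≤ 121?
4, 5

Reasoning: C_3=5; C_4=14; C_5=42; C_6=132. So valid n = 4, 5.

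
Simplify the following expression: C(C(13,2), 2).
3,003

Solution: C(13,2) = 78, then C(78, 2) = 3,003.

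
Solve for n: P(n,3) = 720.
P(n,3) = n(n−1)(n−2) is increasing in n; n(n−1)(n−2) ≈ (n−1)^3 = 720 gives n ≈ 10.0. Check: P(8,3) = 336, P(9,3) = 504, P(10,3) = 720 ✓. So n = 10.
Final answer: 10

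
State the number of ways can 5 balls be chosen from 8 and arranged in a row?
P(8,5) = 8!/(8-5)! = 6,720.
Final answer: 6,720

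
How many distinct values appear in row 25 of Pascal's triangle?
Row 25 has entries C(25,0)..C(25,25); by symmetry C(25,k)=C(25,25-k), giving 13 distinct values.

Answer: 13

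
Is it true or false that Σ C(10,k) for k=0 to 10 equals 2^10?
True

Explanation: Binomial theorem: Σ C(10,k) = (1+1)^10 = 2^10 = 1,024; RHS 2^10 = 1,024.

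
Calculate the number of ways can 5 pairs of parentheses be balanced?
42

Working:
Using the Catalan number formula: C_n = C(2n, n) / (n+1)
C_5 = C(10, 5) / (5+1)
     = 252 / 6
     = 42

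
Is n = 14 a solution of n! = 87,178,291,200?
14! = 14·13! = 14·6,227,020,800 = 87,178,291,200, which equals 87,178,291,200.

Answer: Yes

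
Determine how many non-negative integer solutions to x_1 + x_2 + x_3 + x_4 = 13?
560

Explanation: C(13+4-1, 4-1) = 560.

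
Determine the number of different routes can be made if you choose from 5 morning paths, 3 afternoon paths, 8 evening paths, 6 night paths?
720
By the multiplication principle: 5 × 3 × 8 × 6 = 720.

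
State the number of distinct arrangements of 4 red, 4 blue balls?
70

Solution: Multinomial: 8!/(4! × 4!) = 70.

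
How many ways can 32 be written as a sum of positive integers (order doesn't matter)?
8,349
Pentagonal recurrence p(n) = p(n−1) + p(n−2) − p(n−5) − p(n−7) + …: p(32) = p(31) + p(30) − p(27) − p(25) + p(20) + p(17) − p(10) − p(6) = 6,842 + 5,604 − 3,010 − 1,958 + 627 + 297 − 42 − 11 = 8,349.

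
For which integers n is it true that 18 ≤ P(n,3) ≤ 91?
4, 5

Solution: P(3,3)=6; P(4,3)=24; P(5,3)=60; P(6,3)=120. So valid n = 4, 5.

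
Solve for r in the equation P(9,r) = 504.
P(9,r) = 9·8·…·(9−r+1), a product of r factors. Multiplying down from 9: 9 = 9; 9·8 = 72; 9·8·7 = 504 ✓ (3 factors). So r = 3.
Final answer: 3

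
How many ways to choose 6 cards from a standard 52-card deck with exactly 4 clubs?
529,815

Reasoning: 13 clubs and 39 non-clubs: C(13,4) × C(39,2) = 715 × 741 = 529,815.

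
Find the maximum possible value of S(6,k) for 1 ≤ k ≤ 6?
90

Solution: Row S(6,k) for k = 1..6 (via S(n,k) = k·S(n−1,k) + S(n−1,k−1)): 1, 31, 90, 65, 15, 1. The row is unimodal; maximum at k = 3: 90.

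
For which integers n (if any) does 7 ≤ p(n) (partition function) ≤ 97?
5, 6, 7, 8, 9, 10, 11, 12

Tabulating p(n) via p(n) = p(n−1) + p(n−2) − p(n−5) − p(n−7) + …: p(4)=5; p(5)=7; p(6)=11; p(7)=15; p(8)=22; p(9)=30; p(10)=42; p(11)=56; p(12)=77; p(13)=101. So valid n = 5, 6, 7, 8, 9, 10, 11, 12.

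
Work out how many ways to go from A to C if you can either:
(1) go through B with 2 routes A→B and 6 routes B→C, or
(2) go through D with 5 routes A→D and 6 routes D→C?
42

Solution: Route via B: 2×6=12. Route via D: 5×6=30. Total: 42.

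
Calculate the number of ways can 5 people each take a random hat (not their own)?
44
Using D(n) = (n-1)[D(n-1) + D(n-2)]:
D(5) = (5-1) × [D(4) + D(3)]
      = 4 × [9 + 2]
      = 4 × 11
      = 44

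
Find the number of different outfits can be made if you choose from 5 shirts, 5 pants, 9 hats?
225

Reasoning: By the multiplication principle: 5 × 5 × 9 = 225.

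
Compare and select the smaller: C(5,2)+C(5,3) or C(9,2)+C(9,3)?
C(5,2)+C(5,3)

Explanation: First=20, Second=120.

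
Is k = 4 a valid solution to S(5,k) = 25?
No

Working:
S(5,4) = 4·S(4,4) + S(4,3) = 4·1 + 6 = 10, which does not equal 25.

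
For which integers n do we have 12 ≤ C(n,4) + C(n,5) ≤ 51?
6

Explanation: C(5,4)+C(5,5)=6; C(6,4)+C(6,5)=21; C(7,4)+C(7,5)=56. So valid n = 6.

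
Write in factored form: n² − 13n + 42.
(n − 6)(n − 7)

Explanation: Seek roots whose sum is 13 and product is 42: (6, 7). So n² − 13n + 42 = (n − 6)(n − 7).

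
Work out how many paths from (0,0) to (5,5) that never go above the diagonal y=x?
Counted by the Catalan number C_5: C_5 = C(10,5)/(5+1) = 252/6 = 42.
Final answer: 42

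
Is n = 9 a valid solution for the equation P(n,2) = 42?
No

Explanation: P(9,2) = 9·8 = 72, which does not equal 42.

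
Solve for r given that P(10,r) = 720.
3

P(10,r) = 10·9·…·(10−r+1), a product of r factors. Multiplying down from 10: 10 = 10; 10·9 = 90; 10·9·8 = 720 ✓ (3 factors). So r = 3.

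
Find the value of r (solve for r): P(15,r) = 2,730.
3

Reasoning: P(15,r) = 15·14·…·(15−r+1), a product of r factors. Multiplying down from 15: 15 = 15; 15·14 = 210; 15·14·13 = 2,730 ✓ (3 factors). So r = 3.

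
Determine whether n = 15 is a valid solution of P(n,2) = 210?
P(15,2) = 15·14 = 210, which equals 210.
Final answer: Yes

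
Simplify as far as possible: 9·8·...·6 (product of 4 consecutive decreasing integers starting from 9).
3,024

Reasoning: This is P(9,4) = 9!/(5)! = 3,024.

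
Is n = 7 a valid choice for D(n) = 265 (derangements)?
No

Explanation: D(7) = (7-1)·[D(6) + D(5)] = 6·[265 + 44] = 1,854, which does not equal 265.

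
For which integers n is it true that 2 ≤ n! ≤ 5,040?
n! is strictly increasing; 2! = 2 and 7! = 5,040, so valid n = 2, 3, 4, 5, 6, 7.
Final answer: 2, 3, 4, 5, 6, 7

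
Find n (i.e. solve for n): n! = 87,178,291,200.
14

Reasoning: n! is strictly increasing. 12! = 479,001,600, 13! = 6,227,020,800, 14! = 87,178,291,200 ✓. So n = 14.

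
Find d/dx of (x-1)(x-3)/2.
d/dx[(x-1)(x-3)] = (x-3) + (x-1) = 2x - 4. Dividing by 2 gives (2x - 4)/2.
Final answer: (2x - 4)/2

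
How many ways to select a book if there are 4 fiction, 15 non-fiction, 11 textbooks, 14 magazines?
44

By the addition principle: 4 + 15 + 11 + 14 = 44.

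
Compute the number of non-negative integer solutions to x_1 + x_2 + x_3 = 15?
C(15+3-1, 3-1) = 136.
Final answer: 136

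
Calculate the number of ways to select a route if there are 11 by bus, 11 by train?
22
By the addition principle: 11 + 11 = 22.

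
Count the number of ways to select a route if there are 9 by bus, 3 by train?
12

Explanation: By the addition principle: 9 + 3 = 12.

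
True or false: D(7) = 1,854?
True
Derangements of 7 elements: D(7) = (7-1)·[D(6) + D(5)] = 6·[265 + 44] = 1,854.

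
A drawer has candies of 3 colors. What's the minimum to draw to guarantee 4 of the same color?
Worst case: 3 of each = 9. One more: 10.

Answer: 10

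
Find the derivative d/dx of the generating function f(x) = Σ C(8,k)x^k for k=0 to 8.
Σ k·C(8,k)x^(k-1) for k=1 to 8

Working:
Term-by-term differentiation gives Σ k·C(8,k)x^{k-1} for k=1 to 8.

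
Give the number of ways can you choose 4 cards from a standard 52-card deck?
270,725

Solution: C(52,4) = 270,725.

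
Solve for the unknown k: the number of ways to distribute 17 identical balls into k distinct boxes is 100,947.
Stars and bars: the count is C(17+k−1, k−1), increasing in k. k=5: C(21,4) = 5,985, k=6: C(22,5) = 26,334, k=7: C(23,6) = 100,947 ✓. So k = 7.

Answer: 7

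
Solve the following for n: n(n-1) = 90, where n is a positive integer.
10
n² − n − 90 = 0, so n = (1 ± √(1 + 4·90))/2 = (1 ± √361)/2 = (1 ± 19)/2, i.e. n = 10 or n = -9. Taking the positive root, n = 10 (check: 10×9 = 90).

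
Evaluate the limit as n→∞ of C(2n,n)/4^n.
0

C(2n,n) ~ 4^n/√(πn), so C(2n,n)/4^n ~ 1/√(πn) → 0.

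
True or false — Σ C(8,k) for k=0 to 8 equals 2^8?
True

Solution: Binomial theorem: Σ C(8,k) = (1+1)^8 = 2^8 = 256; RHS 2^8 = 256.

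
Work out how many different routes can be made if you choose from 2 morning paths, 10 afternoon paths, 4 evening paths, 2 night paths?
160

Explanation: By the multiplication principle: 2 × 10 × 4 × 2 = 160.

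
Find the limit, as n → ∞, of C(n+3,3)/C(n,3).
1
Both numerator and denominator grow as n^3/3! for large n, so the ratio → 1.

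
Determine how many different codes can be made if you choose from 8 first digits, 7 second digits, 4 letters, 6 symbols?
By the multiplication principle: 8 × 7 × 4 × 6 = 1,344.
Final answer: 1,344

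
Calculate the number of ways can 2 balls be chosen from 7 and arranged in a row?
42

P(7,2) = 7!/(7-2)! = 42.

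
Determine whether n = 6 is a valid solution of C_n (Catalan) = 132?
Yes

C_6 = C(12,6)/(6+1) = 924/7 = 132, which equals 132.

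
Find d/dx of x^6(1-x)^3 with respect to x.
6x^5(1-x)^3 - 3x^6(1-x)^2

Reasoning: Product rule: 6x^{5}(1-x)^{3} + x^6·(-3)(1-x)^{2}.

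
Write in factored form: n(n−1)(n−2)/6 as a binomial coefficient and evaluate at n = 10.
C(n,3); C(10,3) = 120

n(n−1)(n−2)/6 = n!/(3!(n−3)!) = C(n,3). At n = 10: C(10,3) = 120.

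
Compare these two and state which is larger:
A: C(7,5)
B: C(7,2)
A=C(7,5)=21, B=C(7,2)=21.
Final answer: Equal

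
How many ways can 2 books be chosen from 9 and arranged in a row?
P(9,2) = 9!/(9-2)! = 72.
Final answer: 72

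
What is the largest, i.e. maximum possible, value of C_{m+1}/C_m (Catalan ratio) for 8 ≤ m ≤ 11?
46/13

Explanation: C_{m+1}/C_m = 2(2m+1)/(m+2), which increases with m. Maximum at m = 11: 2·23/13 = 46/13.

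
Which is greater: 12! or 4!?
12!

12!=479,001,600, 4!=24. 12! > 4!.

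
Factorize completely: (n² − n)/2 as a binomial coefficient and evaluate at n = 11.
C(n,2); C(11,2) = 55

Explanation: (n² − n)/2 = n(n−1)/2 = C(n,2). At n = 11: C(11,2) = 55.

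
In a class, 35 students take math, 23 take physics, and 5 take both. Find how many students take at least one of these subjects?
53

|A∪B| = |A|+|B|-|A∩B| = 35+23-5 = 53.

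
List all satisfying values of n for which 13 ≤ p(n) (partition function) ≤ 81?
7, 8, 9, 10, 11, 12

Working:
Tabulating p(n) via p(n) = p(n−1) + p(n−2) − p(n−5) − p(n−7) + …: p(6)=11; p(7)=15; p(8)=22; p(9)=30; p(10)=42; p(11)=56; p(12)=77; p(13)=101. So valid n = 7, 8, 9, 10, 11, 12.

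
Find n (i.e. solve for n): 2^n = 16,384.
14

Working:
16,384 = 1,024 × 16 = 2^10 × 2^4 = 2^14, so n = 14.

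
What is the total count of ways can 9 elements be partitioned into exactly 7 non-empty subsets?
462

Solution: This equals S(9,7), the Stirling number of the 2nd kind.
Using the Stirling recurrence: S(n,k) = k·S(n-1,k) + S(n-1,k-1)
S(9,7) = 7·S(8,7) + S(8,6)
         = 7·28 + 266
         = 196 + 266
         = 462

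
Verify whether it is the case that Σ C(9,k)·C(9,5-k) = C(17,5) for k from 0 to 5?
False

Explanation: Vandermonde's identity gives C(18,5) = 8,568; RHS C(17,5) = 6,188.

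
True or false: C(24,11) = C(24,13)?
True

Working:
C(24,11) = C(24,24-11) by the symmetry property; both equal 2,496,144.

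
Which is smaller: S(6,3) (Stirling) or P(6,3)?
S(6,3)

S(6,3) = 3·S(5,3) + S(5,2) = 3·25 + 15 = 90; P(6,3) = 120.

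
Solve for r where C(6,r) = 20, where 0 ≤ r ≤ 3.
3

Reasoning: C(6,r) is increasing for 0 ≤ r ≤ 3. Stepping up (C(6,r+1) = C(6,r)·(6−r)/(r+1)): C(6,1) = 6, C(6,2) = 15, C(6,3) = 20 ✓. So r = 3.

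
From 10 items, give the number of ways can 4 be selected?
210

Solution: C(10,4) = 10! / (4! × (10-4)!)
         = 10! / (4! × 6!)
         = 210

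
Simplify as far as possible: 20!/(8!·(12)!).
125,970

This is C(20,8) = 125,970.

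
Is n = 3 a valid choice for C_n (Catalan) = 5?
Yes

Reasoning: C_3 = C(6,3)/(3+1) = 20/4 = 5, which equals 5.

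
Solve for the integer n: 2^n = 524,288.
19

Explanation: 524,288 = 1,024 × 512 = 2^10 × 2^9 = 2^19, so n = 19.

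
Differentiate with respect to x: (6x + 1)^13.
78(6x + 1)^12

Working:
Chain rule: 13(6x+1)^{12} × 6 = 78(6x+1)^{12}.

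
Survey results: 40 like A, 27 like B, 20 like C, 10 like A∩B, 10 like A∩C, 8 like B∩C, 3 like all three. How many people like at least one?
62

Reasoning: |A∪B∪C| = 40+27+20-10-10-8+3 = 62.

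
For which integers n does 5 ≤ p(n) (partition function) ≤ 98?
4, 5, 6, 7, 8, 9, 10, 11, 12

Working:
Tabulating p(n) via p(n) = p(n−1) + p(n−2) − p(n−5) − p(n−7) + …: p(3)=3; p(4)=5; p(5)=7; p(6)=11; p(7)=15; p(8)=22; p(9)=30; p(10)=42; p(11)=56; p(12)=77; p(13)=101. So valid n = 4, 5, 6, 7, 8, 9, 10, 11, 12.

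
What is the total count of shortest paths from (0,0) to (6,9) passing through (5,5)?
1,260

Solution: To (5,5): C(10,5)=252. From there: C(5,1)=5. Total: 1,260.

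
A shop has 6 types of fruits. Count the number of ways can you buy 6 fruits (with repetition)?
462
Stars and bars: C(6+6-1, 6) = C(11, 6) = 462.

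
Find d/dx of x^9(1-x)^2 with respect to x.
Product rule: 9x^{8}(1-x)^{2} + x^9·(-2)(1-x)^{1}.
Final answer: 9x^8(1-x)^2 - 2x^9(1-x)^1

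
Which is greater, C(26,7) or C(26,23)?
C(26,7)

Solution: C(26,7)=657,800, C(26,23)=2,600.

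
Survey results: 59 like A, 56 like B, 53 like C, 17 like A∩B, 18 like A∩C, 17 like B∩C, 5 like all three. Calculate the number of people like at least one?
|A∪B∪C| = 59+56+53-17-18-17+5 = 121.
Final answer: 121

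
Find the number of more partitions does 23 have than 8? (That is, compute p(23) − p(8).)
1,233

Pentagonal recurrence p(n) = p(n−1) + p(n−2) − p(n−5) − p(n−7) + …: p(23) = p(22) + p(21) − p(18) − p(16) + p(11) + p(8) − p(1) = 1,002 + 792 − 385 − 231 + 56 + 22 − 1 = 1,255.
p(8) = p(7) + p(6) − p(3) − p(1) = 15 + 11 − 3 − 1 = 22.
Difference = 1,255 − 22 = 1,233.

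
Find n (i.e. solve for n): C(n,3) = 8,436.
C(n,3) = n(n−1)(n−2)/3! is increasing in n, and n(n−1)(n−2) = 3!·8,436 = 50,616 ≈ (n−1)^3 gives n ≈ 38.0. Check: C(36,3) = 7,140, C(37,3) = 7,770, C(38,3) = 8,436 ✓. So n = 38.
Final answer: 38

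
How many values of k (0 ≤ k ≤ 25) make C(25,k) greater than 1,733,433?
Row 25 is unimodal and symmetric about k=25/2. C(25,8)=1,081,575 ≤ 1,733,433; C(25,9)=2,042,975 > 1,733,433; by symmetry C(25,k) > 1,733,433 for k = 9..16. That's 16 - 9 + 1 = 8 values.
Final answer: 8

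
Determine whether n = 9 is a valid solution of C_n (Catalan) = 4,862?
C_9 = C(18,9)/(9+1) = 48,620/10 = 4,862, which equals 4,862.
Final answer: Yes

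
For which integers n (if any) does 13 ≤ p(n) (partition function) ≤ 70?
7, 8, 9, 10, 11

Solution: Tabulating p(n) via p(n) = p(n−1) + p(n−2) − p(n−5) − p(n−7) + …: p(6)=11; p(7)=15; p(8)=22; p(9)=30; p(10)=42; p(11)=56; p(12)=77. So valid n = 7, 8, 9, 10, 11.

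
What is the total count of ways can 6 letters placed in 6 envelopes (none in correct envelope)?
265
Using D(n) = (n-1)[D(n-1) + D(n-2)]:
D(6) = (6-1) × [D(5) + D(4)]
      = 5 × [44 + 9]
      = 5 × 53
      = 265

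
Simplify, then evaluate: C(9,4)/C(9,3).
3/2

Reasoning: C(n,k+1)/C(n,k) = (n−k)/(k+1). Here (9−3)/(3+1) = 6/4 = 3/2.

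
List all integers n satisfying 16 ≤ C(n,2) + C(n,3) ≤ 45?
C(4,2)+C(4,3)=10; C(5,2)+C(5,3)=20; C(6,2)+C(6,3)=35; C(7,2)+C(7,3)=56. So valid n = 5, 6.

Answer: 5, 6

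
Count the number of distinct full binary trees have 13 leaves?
208,012

Reasoning: Using the Catalan number formula: C_n = C(2n, n) / (n+1)
C_12 = C(24, 12) / (12+1)
     = 2704156 / 13
     = 208,012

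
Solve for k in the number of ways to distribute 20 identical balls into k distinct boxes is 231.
3

Stars and bars: the count is C(20+k−1, k−1), increasing in k. k=2: C(21,1) = 21, k=3: C(22,2) = 231 ✓. So k = 3.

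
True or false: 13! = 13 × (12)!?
True

Reasoning: By definition n! = n × (n-1)!, so 13! = 13 × 12!.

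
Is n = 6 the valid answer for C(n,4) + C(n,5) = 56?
No
C(6,4) + C(6,5) = 15 + 6 = 21, which does not equal 56.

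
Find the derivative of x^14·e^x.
Product rule: d/dx[x^14]·e^x + x^14·d/dx[e^x] = 14x^{13}e^x + x^14e^x.
Final answer: (14x^13 + x^14)e^x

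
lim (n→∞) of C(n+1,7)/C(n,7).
Both numerator and denominator grow as n^7/7! for large n, so the ratio → 1.

Answer: 1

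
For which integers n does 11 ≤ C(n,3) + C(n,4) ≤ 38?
5, 6

Reasoning: C(4,3)+C(4,4)=5; C(5,3)+C(5,4)=15; C(6,3)+C(6,4)=35; C(7,3)+C(7,4)=70. So valid n = 5, 6.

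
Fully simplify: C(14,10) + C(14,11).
1,365

Explanation: By Pascal's identity: C(15,11) = 1,365.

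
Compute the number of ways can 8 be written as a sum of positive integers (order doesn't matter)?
22

Solution: Pentagonal recurrence p(n) = p(n−1) + p(n−2) − p(n−5) − p(n−7) + …: p(8) = p(7) + p(6) − p(3) − p(1) = 15 + 11 − 3 − 1 = 22.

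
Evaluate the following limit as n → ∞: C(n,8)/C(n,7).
C(n,8)/C(n,7) = (n-7)/8 → ∞ as n → ∞.
Final answer: ∞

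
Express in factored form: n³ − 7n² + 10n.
n(n − 2)(n − 5)

Solution: n³ − 7n² + 10n = n(n² − 7n + 10) = n(n − 2)(n − 5).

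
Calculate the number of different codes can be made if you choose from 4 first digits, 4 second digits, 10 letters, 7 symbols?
1,120

Reasoning: By the multiplication principle: 4 × 4 × 10 × 7 = 1,120.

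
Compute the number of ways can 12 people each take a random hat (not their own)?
176,214,841

Using D(n) = (n-1)[D(n-1) + D(n-2)]:
D(12) = (12-1) × [D(11) + D(10)]
      = 11 × [14684570 + 1334961]
      = 11 × 16019531
      = 176,214,841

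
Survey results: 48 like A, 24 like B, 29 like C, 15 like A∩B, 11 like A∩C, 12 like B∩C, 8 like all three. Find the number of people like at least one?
71

Reasoning: |A∪B∪C| = 48+24+29-15-11-12+8 = 71.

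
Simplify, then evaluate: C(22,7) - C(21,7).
54,264

Explanation: C(22,7) - C(21,7) = C(21,6) = 54,264.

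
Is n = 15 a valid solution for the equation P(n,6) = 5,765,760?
No

P(15,6) = 15·14·13·12·11·10 = 3,603,600, which does not equal 5,765,760.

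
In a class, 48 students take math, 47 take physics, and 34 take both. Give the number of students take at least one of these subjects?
61
|A∪B| = |A|+|B|-|A∩B| = 48+47-34 = 61.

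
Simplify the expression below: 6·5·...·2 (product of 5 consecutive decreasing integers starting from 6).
720
This is P(6,5) = 6!/(1)! = 720.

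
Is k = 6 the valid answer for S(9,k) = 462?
S(9,6) = 6·S(8,6) + S(8,5) = 6·266 + 1,050 = 2,646, which does not equal 462.
Final answer: No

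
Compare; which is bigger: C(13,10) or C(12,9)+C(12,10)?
Equal

Reasoning: By Pascal's identity: C(13,10) = C(12,9)+C(12,10) = 286. Equal.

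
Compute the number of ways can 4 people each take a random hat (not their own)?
Using D(n) = (n-1)[D(n-1) + D(n-2)]:
D(4) = (4-1) × [D(3) + D(2)]
      = 3 × [2 + 1]
      = 3 × 3
      = 9
Final answer: 9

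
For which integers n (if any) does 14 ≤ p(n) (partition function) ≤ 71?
7, 8, 9, 10, 11
Tabulating p(n) via p(n) = p(n−1) + p(n−2) − p(n−5) − p(n−7) + …: p(6)=11; p(7)=15; p(8)=22; p(9)=30; p(10)=42; p(11)=56; p(12)=77. So valid n = 7, 8, 9, 10, 11.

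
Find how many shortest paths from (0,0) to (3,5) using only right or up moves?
56

Working:
Choose 3 rights from 8 moves: C(8,3) = 56.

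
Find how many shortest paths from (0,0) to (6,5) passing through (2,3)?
150

Explanation: To (2,3): C(5,2)=10. From there: C(6,4)=15. Total: 150.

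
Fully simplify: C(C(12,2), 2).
2,145
C(12,2) = 66, then C(66, 2) = 2,145.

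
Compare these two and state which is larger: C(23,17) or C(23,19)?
C(23,17)

C(23,17)=100,947, C(23,19)=8,855.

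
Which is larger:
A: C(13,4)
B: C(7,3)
A

Reasoning: A=C(13,4)=715, B=C(7,3)=35.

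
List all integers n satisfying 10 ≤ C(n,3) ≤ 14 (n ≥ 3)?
5

C(4,3)=4; C(5,3)=10; C(6,3)=20. So valid n = 5.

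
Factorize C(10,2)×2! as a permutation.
C(10,2)×2! = [10!/(2!(8)!)]×2! = 10!/(8)! = P(10,2) = 90.

Answer: P(10,2)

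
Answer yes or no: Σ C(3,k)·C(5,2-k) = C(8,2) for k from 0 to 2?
Yes

Solution: Vandermonde's identity gives C(8,2) = 28; RHS C(8,2) = 28.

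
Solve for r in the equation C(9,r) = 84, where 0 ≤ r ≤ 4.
3

Working:
C(9,r) is increasing for 0 ≤ r ≤ 4. Stepping up (C(9,r+1) = C(9,r)·(9−r)/(r+1)): C(9,1) = 9, C(9,2) = 36, C(9,3) = 84 ✓. So r = 3.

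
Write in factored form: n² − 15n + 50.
(n − 5)(n − 10)
Seek roots whose sum is 15 and product is 50: (5, 10). So n² − 15n + 50 = (n − 5)(n − 10).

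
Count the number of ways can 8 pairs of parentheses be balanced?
1,430

Reasoning: Using the Catalan number formula: C_n = C(2n, n) / (n+1)
C_8 = C(16, 8) / (8+1)
     = 12870 / 9
     = 1,430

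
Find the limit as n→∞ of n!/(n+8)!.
0

Working:
n!/(n+8)! = 1/[(n+1)(n+2)···(n+8)] → 0 as n → ∞.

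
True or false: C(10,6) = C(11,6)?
False

Explanation: LHS = C(10,6) = 210; RHS = C(11,6) = 462. 210 ≠ 462, so the statement does not hold.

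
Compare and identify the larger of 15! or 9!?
15!
15!=1,307,674,368,000, 9!=362,880. 15! > 9!.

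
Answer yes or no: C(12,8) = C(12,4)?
Yes

Symmetry C(n,k) = C(n,n-k): C(12,8) = 495 and C(12,4) = 495. Both sides agree, so the statement holds.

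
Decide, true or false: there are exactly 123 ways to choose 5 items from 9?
C(9,5) = 126 ≠ 123.

Answer: False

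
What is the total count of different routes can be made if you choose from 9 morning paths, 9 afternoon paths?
81

Working:
By the multiplication principle: 9 × 9 = 81.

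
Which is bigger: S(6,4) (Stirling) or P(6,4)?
P(6,4)

Solution: S(6,4) = 4·S(5,4) + S(5,3) = 4·10 + 25 = 65; P(6,4) = 360.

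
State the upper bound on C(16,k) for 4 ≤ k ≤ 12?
12,870

Solution: C(16,k) is maximised at the centre of the row: C(16,8) = 12,870.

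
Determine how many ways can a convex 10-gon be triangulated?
1,430

Using the Catalan number formula: C_n = C(2n, n) / (n+1)
C_8 = C(16, 8) / (8+1)
     = 12870 / 9
     = 1,430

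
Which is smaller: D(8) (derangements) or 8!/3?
D(8) = (8-1)·[D(7) + D(6)] = 7·[1,854 + 265] = 14,833; 8!/3 = 40,320/3 = 13,440.
Final answer: 8!/3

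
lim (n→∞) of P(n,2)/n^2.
1
P(n,2) = n(n-1) ≈ n^2 for large n. Limit = 1.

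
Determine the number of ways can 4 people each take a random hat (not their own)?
9
Using D(n) = (n-1)[D(n-1) + D(n-2)]:
D(4) = (4-1) × [D(3) + D(2)]
      = 3 × [2 + 1]
      = 3 × 3
      = 9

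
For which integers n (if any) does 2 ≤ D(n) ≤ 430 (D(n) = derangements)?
3, 4, 5, 6
Using D(n) = (n−1)[D(n−1) + D(n−2)] with D(1)=0, D(2)=1: D(2)=1; D(3)=2; D(4)=9; D(5)=44; D(6)=265; D(7)=1,854. So valid n = 3, 4, 5, 6.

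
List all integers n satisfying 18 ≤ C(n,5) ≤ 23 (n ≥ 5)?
C(6,5)=6; C(7,5)=21; C(8,5)=56. So valid n = 7.
Final answer: 7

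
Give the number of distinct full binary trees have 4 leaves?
5

Working:
Using the Catalan number formula: C_n = C(2n, n) / (n+1)
C_3 = C(6, 3) / (3+1)
     = 20 / 4
     = 5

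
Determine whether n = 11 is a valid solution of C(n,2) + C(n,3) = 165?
No

Reasoning: C(11,2) + C(11,3) = 55 + 165 = 220, which does not equal 165.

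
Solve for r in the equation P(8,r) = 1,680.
P(8,r) = 8·7·…·(8−r+1), a product of r factors. Multiplying down from 8: 8 = 8; 8·7 = 56; 8·7·6 = 336; 8·7·6·5 = 1,680 ✓ (4 factors). So r = 4.

Answer: 4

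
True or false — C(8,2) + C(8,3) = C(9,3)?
True

Working:
Pascal's identity: LHS = 28 + 56 = 84; RHS = C(9,3) = 84. Both sides agree, so the statement holds.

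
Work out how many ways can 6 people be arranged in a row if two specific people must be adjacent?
240

Reasoning: Treat pair as unit: (6-1)! arrangements × 2 internal orders = 240.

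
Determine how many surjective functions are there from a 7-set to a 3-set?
1,806

Working:
Onto functions = 3! × S(7,3)
First compute S(7,3) via recurrence:
Using the Stirling recurrence: S(n,k) = k·S(n-1,k) + S(n-1,k-1)
S(7,3) = 3·S(6,3) + S(6,2)
         = 3·90 + 31
         = 270 + 31
         = 301
Then: 6 × 301 = 1,806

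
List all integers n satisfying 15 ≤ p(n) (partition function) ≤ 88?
7, 8, 9, 10, 11, 12

Solution: Tabulating p(n) via p(n) = p(n−1) + p(n−2) − p(n−5) − p(n−7) + …: p(6)=11; p(7)=15; p(8)=22; p(9)=30; p(10)=42; p(11)=56; p(12)=77; p(13)=101. So valid n = 7, 8, 9, 10, 11, 12.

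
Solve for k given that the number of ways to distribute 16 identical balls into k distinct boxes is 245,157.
8

Explanation: Stars and bars: the count is C(16+k−1, k−1), increasing in k. k=6: C(21,5) = 20,349, k=7: C(22,6) = 74,613, k=8: C(23,7) = 245,157 ✓. So k = 8.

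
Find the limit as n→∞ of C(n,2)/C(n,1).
C(n,2)/C(n,1) = (n-1)/2 → ∞ as n → ∞.

Answer: ∞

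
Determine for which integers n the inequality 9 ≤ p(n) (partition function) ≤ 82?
6, 7, 8, 9, 10, 11, 12

Explanation: Tabulating p(n) via p(n) = p(n−1) + p(n−2) − p(n−5) − p(n−7) + …: p(5)=7; p(6)=11; p(7)=15; p(8)=22; p(9)=30; p(10)=42; p(11)=56; p(12)=77; p(13)=101. So valid n = 6, 7, 8, 9, 10, 11, 12.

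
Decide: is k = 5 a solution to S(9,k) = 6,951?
Yes

Reasoning: S(9,5) = 5·S(8,5) + S(8,4) = 5·1,050 + 1,701 = 6,951, which equals 6,951.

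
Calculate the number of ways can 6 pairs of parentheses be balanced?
132

Solution: Using the Catalan number formula: C_n = C(2n, n) / (n+1)
C_6 = C(12, 6) / (6+1)
     = 924 / 7
     = 132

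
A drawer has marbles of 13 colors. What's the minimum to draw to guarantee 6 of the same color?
66

Worst case: 5 of each = 65. One more: 66.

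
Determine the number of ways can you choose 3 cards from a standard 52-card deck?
C(52,3) = 22,100.

Answer: 22,100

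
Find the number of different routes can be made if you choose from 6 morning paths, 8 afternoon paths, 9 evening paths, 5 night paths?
2,160
By the multiplication principle: 6 × 8 × 9 × 5 = 2,160.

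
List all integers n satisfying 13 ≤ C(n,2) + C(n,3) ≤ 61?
5, 6, 7

Working:
C(4,2)+C(4,3)=10; C(5,2)+C(5,3)=20; C(6,2)+C(6,3)=35; C(7,2)+C(7,3)=56; C(8,2)+C(8,3)=84. So valid n = 5, 6, 7.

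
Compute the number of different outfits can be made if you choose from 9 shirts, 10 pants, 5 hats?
By the multiplication principle: 9 × 10 × 5 = 450.

Answer: 450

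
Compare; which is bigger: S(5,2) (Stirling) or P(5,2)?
P(5,2)

Working:
S(5,2) = 2·S(4,2) + S(4,1) = 2·7 + 1 = 15; P(5,2) = 20.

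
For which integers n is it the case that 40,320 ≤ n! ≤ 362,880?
n! is strictly increasing; 8! = 40,320 and 9! = 362,880, so valid n = 8, 9.
Final answer: 8, 9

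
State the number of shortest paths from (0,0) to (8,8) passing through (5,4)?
To (5,4): C(9,5)=126. From there: C(7,3)=35. Total: 4,410.

Answer: 4,410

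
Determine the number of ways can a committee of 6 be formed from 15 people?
C(15,6) = 15! / (6! × (15-6)!)
         = 15! / (6! × 9!)
         = 5,005
Final answer: 5,005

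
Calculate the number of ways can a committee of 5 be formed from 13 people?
1,287

Reasoning: C(13,5) = 13! / (5! × (13-5)!)
         = 13! / (5! × 8!)
         = 1,287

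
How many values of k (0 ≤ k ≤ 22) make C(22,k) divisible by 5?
Checking C(22,k) mod 5 for k = 0..22: divisible at k = 3, 4, 8, 9, 13, 14, 18, 19. That's 8 values.

Answer: 8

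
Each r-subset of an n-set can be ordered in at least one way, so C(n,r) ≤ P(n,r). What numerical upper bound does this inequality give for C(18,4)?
73,440

Explanation: P(18,4) = 18·17·16·15 = 73,440, so C(18,4) ≤ 73,440. (The bound is loose by a factor of 4! = 24: C(18,4) = 73,440/24 = 3,060.)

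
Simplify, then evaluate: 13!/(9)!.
This equals 13×12×...×10 = 17,160.
Final answer: 17,160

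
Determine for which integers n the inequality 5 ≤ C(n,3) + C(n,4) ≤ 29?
4, 5

C(3,3)+C(3,4)=1; C(4,3)+C(4,4)=5; C(5,3)+C(5,4)=15; C(6,3)+C(6,4)=35. So valid n = 4, 5.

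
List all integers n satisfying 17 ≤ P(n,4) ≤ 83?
4

Solution: P(3,4)=0; P(4,4)=24; P(5,4)=120. So valid n = 4.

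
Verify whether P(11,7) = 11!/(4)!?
True

Reasoning: Permutation formula P(n,k) = n!/(n-k)!: 11!/4! = 39,916,800/24 = 1,663,200 = P(11,7). The statement holds.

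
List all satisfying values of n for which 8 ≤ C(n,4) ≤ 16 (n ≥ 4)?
6

C(5,4)=5; C(6,4)=15; C(7,4)=35. So valid n = 6.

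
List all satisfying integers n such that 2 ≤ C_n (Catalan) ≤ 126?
2, 3, 4, 5
C_1=1; C_2=2; C_3=5; C_4=14; C_5=42; C_6=132. So valid n = 2, 3, 4, 5.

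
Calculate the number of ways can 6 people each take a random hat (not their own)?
265

Explanation: Using D(n) = (n-1)[D(n-1) + D(n-2)]:
D(6) = (6-1) × [D(5) + D(4)]
      = 5 × [44 + 9]
      = 5 × 53
      = 265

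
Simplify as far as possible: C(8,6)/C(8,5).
1/2
C(n,k+1)/C(n,k) = (n−k)/(k+1). Here (8−5)/(5+1) = 3/6 = 1/2.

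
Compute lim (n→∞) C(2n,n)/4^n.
0

Explanation: C(2n,n) ~ 4^n/√(πn), so C(2n,n)/4^n ~ 1/√(πn) → 0.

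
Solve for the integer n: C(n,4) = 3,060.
18

Reasoning: C(n,4) = n(n−1)(n−2)(n−3)/4! is increasing in n, and n(n−1)(n−2)(n−3) = 4!·3,060 = 73,440 ≈ (n−1.5)^4 gives n ≈ 18.0. Check: C(16,4) = 1,820, C(17,4) = 2,380, C(18,4) = 3,060 ✓. So n = 18.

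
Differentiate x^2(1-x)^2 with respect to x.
2x^1(1-x)^2 - 2x^2(1-x)^1

Product rule: 2x^{1}(1-x)^{2} + x^2·(-2)(1-x)^{1}.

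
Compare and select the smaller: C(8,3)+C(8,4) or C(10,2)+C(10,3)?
C(8,3)+C(8,4)

Explanation: First=126, Second=165.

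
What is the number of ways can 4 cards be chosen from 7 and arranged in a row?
840

Working:
P(7,4) = 7!/(7-4)! = 840.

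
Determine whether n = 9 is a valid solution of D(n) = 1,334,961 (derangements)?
No

Reasoning: D(9) = (9-1)·[D(8) + D(7)] = 8·[14,833 + 1,854] = 133,496, which does not equal 1,334,961.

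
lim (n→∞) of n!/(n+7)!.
0

Solution: n!/(n+7)! = 1/[(n+1)(n+2)···(n+7)] → 0 as n → ∞.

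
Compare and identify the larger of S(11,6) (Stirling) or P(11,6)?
P(11,6)

Solution: S(11,6) = 6·S(10,6) + S(10,5) = 6·22,827 + 42,525 = 179,487; P(11,6) = 332,640.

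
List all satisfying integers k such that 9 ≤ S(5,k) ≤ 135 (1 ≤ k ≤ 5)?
2, 3, 4

Explanation: S(5,1)=1; S(5,2)=15; S(5,3)=25; S(5,4)=10; S(5,5)=1. So valid k = 2, 3, 4.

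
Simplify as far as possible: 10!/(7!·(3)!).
This is C(10,7) = 120.

Answer: 120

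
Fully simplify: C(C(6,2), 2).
105

Working:
C(6,2) = 15, then C(15, 2) = 105.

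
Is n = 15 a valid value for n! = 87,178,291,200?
No

15! = 15·14! = 15·87,178,291,200 = 1,307,674,368,000, which does not equal 87,178,291,200.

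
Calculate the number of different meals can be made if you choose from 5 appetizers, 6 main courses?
30

Solution: By the multiplication principle: 5 × 6 = 30.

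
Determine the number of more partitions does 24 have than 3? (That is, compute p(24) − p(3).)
1,572

Working:
Pentagonal recurrence p(n) = p(n−1) + p(n−2) − p(n−5) − p(n−7) + …: p(24) = p(23) + p(22) − p(19) − p(17) + p(12) + p(9) − p(2) = 1,255 + 1,002 − 490 − 297 + 77 + 30 − 2 = 1,575.
p(3) = p(2) + p(1) = 2 + 1 = 3.
Difference = 1,575 − 3 = 1,572.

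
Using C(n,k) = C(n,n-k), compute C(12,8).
495
C(12,8) = C(12,4) = 495.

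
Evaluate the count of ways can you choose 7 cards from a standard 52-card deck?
133,784,560

Reasoning: C(52,7) = 133,784,560.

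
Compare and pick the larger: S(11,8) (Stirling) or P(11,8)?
S(11,8) = 8·S(10,8) + S(10,7) = 8·750 + 5,880 = 11,880; P(11,8) = 6,652,800.

Answer: P(11,8)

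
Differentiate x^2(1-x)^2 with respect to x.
Product rule: 2x^{1}(1-x)^{2} + x^2·(-2)(1-x)^{1}.

Answer: 2x^1(1-x)^2 - 2x^2(1-x)^1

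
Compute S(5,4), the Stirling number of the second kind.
10

Solution: Using the Stirling recurrence: S(n,k) = k·S(n-1,k) + S(n-1,k-1)
S(5,4) = 4·S(4,4) + S(4,3)
         = 4·1 + 6
         = 4 + 6
         = 10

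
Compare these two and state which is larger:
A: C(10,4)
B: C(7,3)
A

Working:
A=C(10,4)=210, B=C(7,3)=35.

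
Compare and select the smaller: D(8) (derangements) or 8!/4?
8!/4
D(8) = (8-1)·[D(7) + D(6)] = 7·[1,854 + 265] = 14,833; 8!/4 = 40,320/4 = 10,080.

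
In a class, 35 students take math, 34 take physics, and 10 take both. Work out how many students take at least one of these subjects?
59

|A∪B| = |A|+|B|-|A∩B| = 35+34-10 = 59.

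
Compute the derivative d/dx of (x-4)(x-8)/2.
d/dx[(x-4)(x-8)] = (x-8) + (x-4) = 2x - 12. Dividing by 2 gives (2x - 12)/2.

Answer: (2x - 12)/2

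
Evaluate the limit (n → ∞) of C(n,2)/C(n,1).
∞

C(n,2)/C(n,1) = (n-1)/2 → ∞ as n → ∞.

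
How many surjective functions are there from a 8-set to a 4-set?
40,824

Reasoning: Onto functions = 4! × S(8,4)
First compute S(8,4) via recurrence:
Using the Stirling recurrence: S(n,k) = k·S(n-1,k) + S(n-1,k-1)
S(8,4) = 4·S(7,4) + S(7,3)
         = 4·350 + 301
         = 1400 + 301
         = 1,701
Then: 24 × 1701 = 40,824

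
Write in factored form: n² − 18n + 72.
(n − 6)(n − 12)
Seek roots whose sum is 18 and product is 72: (6, 12). So n² − 18n + 72 = (n − 6)(n − 12).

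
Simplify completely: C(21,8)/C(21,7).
C(n,k+1)/C(n,k) = (n−k)/(k+1). Here (21−7)/(7+1) = 14/8 = 7/4.

Answer: 7/4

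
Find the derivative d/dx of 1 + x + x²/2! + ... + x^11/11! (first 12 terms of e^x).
1 + x + x²/2! + ... + x^10/10!
Differentiating term by term gives the first 11 terms of e^x.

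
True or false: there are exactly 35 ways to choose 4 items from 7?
True

Working:
C(7,4) = 35.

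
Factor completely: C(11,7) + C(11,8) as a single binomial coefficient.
C(12,8)
By Pascal's identity: C(11,7) + C(11,8) = C(12,8) = 495.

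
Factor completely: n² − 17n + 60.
(n − 5)(n − 12)
Seek roots whose sum is 17 and product is 60: (5, 12). So n² − 17n + 60 = (n − 5)(n − 12).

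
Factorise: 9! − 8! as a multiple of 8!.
8 × 8! = 322,560

Reasoning: 9! − 8! = 9·8! − 8! = (9 − 1)·8! = 8 × 8! = 322,560.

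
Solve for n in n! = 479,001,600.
n! is strictly increasing. 10! = 3,628,800, 11! = 39,916,800, 12! = 479,001,600 ✓. So n = 12.

Answer: 12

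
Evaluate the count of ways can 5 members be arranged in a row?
120

Explanation: Arrangements of 5 distinct objects: 5! = 120.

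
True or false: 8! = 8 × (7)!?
True

Solution: By definition n! = n × (n-1)!, so 8! = 8 × 7!.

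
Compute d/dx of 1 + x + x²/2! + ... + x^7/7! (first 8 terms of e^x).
1 + x + x²/2! + ... + x^6/6!

Solution: Differentiating term by term gives the first 7 terms of e^x.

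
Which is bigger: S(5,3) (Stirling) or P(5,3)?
P(5,3)

Working:
S(5,3) = 3·S(4,3) + S(4,2) = 3·6 + 7 = 25; P(5,3) = 60.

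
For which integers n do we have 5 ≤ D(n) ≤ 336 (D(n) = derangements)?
4, 5, 6

Reasoning: Using D(n) = (n−1)[D(n−1) + D(n−2)] with D(1)=0, D(2)=1: D(3)=2; D(4)=9; D(5)=44; D(6)=265; D(7)=1,854. So valid n = 4, 5, 6.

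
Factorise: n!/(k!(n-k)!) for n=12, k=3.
C(12,3) = 220

Working:
This is the binomial coefficient C(12,3) = 220.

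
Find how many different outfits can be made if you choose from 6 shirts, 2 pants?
12

Solution: By the multiplication principle: 6 × 2 = 12.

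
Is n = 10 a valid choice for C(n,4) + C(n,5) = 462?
C(10,4) + C(10,5) = 210 + 252 = 462, which equals 462.

Answer: Yes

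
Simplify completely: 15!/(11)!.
This equals 15×14×...×12 = 32,760.

Answer: 32,760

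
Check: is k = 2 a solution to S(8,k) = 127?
Yes

Working:
S(8,2) = 2·S(7,2) + S(7,1) = 2·63 + 1 = 127, which equals 127.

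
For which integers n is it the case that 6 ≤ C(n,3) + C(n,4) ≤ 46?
5, 6

Working:
C(4,3)+C(4,4)=5; C(5,3)+C(5,4)=15; C(6,3)+C(6,4)=35; C(7,3)+C(7,4)=70. So valid n = 5, 6.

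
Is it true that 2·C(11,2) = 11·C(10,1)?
True

Working:
Absorption identity k·C(n,k) = n·C(n-1,k-1). LHS = 2·55 = 110; RHS = 11·10 = 110.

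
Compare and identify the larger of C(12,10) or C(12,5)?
C(12,5)

Working:
C(12,10)=66, C(12,5)=792.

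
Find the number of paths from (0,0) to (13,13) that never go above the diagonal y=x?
742,900
Counted by the Catalan number C_13: C_13 = C(26,13)/(13+1) = 10,400,600/14 = 742,900.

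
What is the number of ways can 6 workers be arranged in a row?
720

Arrangements of 6 distinct objects: 6! = 720.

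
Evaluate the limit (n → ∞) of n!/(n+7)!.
0

Working:
n!/(n+7)! = 1/[(n+1)(n+2)···(n+7)] → 0 as n → ∞.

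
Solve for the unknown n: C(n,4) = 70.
C(n,4) = n(n−1)(n−2)(n−3)/4! is increasing in n, and n(n−1)(n−2)(n−3) = 4!·70 = 1,680 ≈ (n−1.5)^4 gives n ≈ 7.9. Check: C(6,4) = 15, C(7,4) = 35, C(8,4) = 70 ✓. So n = 8.
Final answer: 8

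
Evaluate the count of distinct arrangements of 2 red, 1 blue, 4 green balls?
105

Multinomial: 7!/(2! × 1! × 4!) = 105.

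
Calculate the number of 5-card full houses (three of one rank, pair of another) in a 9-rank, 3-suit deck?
Triple rank: 9. Triple suits: C(3,3)=1. Pair rank: 8. Pair suits: C(3,2)=3. Total: 216.
Final answer: 216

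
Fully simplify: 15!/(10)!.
This equals 15×14×...×11 = 360,360.

Answer: 360,360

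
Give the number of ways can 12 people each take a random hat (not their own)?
Using D(n) = (n-1)[D(n-1) + D(n-2)]:
D(12) = (12-1) × [D(11) + D(10)]
      = 11 × [14684570 + 1334961]
      = 11 × 16019531
      = 176,214,841

Answer: 176,214,841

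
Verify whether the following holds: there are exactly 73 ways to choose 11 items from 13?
False

Solution: C(13,11) = 78 ≠ 73.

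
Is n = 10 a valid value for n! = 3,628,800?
Yes

10! = 10·9! = 10·362,880 = 3,628,800, which equals 3,628,800.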